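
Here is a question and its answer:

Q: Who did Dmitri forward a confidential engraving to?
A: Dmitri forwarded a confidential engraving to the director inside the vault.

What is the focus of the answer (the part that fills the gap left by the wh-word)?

The wh-word "who" asks about the recipient.
In the answer, "Dmitri" and "a confidential engraving" are given — repeated from the question.
"inside the vault" is also new, but it specifies the location, which is not what the question asks about — so it is not the focus.
The constituent filling the recipient gap is "to the director"; that is the focus.

to the director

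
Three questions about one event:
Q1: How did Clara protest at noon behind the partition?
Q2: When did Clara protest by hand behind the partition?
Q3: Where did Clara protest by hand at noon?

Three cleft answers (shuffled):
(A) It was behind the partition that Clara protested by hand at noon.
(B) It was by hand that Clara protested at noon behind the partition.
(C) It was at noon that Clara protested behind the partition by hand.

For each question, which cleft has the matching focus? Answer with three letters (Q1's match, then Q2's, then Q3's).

Q1 asks about the manner; cleft (B) focuses "by hand", which is the manner — so Q1 → B.
Q2 asks about the time; cleft (C) focuses "at noon", which is the time — so Q2 → C.
Q3 asks about the location; cleft (A) focuses "behind the partition", which is the location — so Q3 → A.
Mapping: Q1→B, Q2→C, Q3→A.

BCA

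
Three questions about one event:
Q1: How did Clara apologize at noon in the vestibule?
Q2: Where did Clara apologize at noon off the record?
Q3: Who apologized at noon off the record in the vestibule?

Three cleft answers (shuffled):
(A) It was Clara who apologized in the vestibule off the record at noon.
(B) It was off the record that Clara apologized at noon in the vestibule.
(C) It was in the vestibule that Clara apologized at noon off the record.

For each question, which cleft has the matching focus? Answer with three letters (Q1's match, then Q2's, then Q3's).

BCA

Q1 asks about the manner; cleft (B) focuses "off the record", which is the manner — so Q1 → B.
Q2 asks about the location; cleft (C) focuses "in the vestibule", which is the location — so Q2 → C.
Q3 asks about the subject (agent); cleft (A) focuses "Clara", which is the subject (agent) — so Q3 → A.
Mapping: Q1→B, Q2→C, Q3→A.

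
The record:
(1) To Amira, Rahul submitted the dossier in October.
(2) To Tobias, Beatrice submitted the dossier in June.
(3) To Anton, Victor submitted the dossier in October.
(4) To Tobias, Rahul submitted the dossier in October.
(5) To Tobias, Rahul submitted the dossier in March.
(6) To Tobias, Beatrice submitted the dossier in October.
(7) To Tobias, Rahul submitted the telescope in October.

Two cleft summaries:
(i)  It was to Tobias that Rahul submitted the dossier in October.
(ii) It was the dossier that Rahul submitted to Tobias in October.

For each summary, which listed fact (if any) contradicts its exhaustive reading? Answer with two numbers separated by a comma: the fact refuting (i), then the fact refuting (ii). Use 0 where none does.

1, 7

(i): focus "Tobias". Looking for same agent, thing, setting (Rahul / the dossier / in October) with some other recipient — fact (1) has Amira there. Refuted.
(ii): focus "the dossier". Looking for same agent, recipient, setting (Rahul / Tobias / in October) with some other thing — fact (7) has the telescope there. Refuted.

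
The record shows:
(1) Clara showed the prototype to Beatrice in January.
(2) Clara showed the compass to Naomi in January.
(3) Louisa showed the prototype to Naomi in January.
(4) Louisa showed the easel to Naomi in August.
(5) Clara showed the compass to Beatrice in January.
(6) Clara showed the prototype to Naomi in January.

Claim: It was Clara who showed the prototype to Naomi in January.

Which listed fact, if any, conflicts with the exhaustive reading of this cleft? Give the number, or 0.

3

The cleft puts "Clara" in focus and presupposes the open proposition with same thing, recipient, setting (the prototype / Naomi / in January).
Exhaustivity: Clara is the only agent satisfying that background.
But fact (3) also has same thing, recipient, setting (the prototype / Naomi / in January), with agent = Louisa — so the exhaustive reading fails.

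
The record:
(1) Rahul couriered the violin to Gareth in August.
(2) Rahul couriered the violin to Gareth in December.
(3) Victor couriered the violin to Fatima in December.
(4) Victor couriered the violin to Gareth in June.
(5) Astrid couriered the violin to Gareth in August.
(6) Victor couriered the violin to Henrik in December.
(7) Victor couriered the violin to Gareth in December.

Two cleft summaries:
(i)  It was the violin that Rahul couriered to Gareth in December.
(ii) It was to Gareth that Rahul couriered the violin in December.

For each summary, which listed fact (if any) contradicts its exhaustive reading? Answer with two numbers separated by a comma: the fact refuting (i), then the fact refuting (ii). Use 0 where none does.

0, 0

Summary (i) focuses "the violin" (the thing); background same agent, recipient, setting (Rahul / Gareth / in December). No fact matches that background with a different thing, so 0.
Summary (ii) focuses "Gareth" (the recipient); background same agent, thing, setting (Rahul / the violin / in December). No fact matches that background with a different recipient, so 0.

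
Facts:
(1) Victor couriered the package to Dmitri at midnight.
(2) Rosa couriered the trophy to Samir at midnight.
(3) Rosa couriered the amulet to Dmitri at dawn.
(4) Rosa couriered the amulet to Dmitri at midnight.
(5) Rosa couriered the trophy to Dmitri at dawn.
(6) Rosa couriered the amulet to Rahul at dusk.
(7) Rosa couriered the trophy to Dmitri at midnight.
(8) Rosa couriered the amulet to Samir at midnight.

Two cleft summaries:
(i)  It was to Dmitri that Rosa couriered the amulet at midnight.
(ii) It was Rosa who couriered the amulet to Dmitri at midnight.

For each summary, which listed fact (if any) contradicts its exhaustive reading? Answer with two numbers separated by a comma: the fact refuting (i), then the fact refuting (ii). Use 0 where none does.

8, 0

(i): focus "Dmitri". Looking for Rosa as agent and the amulet as thing and at midnight as setting with some other recipient — fact (8) has Samir there. Refuted.
(ii): focus "Rosa". No fact shares the amulet as thing and Dmitri as recipient and at midnight as setting with a different agent. 0.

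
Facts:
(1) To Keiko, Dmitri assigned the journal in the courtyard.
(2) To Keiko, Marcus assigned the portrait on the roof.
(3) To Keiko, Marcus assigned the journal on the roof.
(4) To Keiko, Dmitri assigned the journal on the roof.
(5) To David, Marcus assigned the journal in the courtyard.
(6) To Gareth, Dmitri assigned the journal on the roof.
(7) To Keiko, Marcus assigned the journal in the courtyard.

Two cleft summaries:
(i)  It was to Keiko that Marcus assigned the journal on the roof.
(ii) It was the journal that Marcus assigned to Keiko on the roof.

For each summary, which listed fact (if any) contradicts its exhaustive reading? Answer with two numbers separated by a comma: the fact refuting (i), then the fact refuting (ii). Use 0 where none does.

0, 2

(i): focus "Keiko". No fact shares same agent, thing, setting (Marcus / the journal / on the roof) with a different recipient. 0.
(ii): focus "the journal". Looking for same agent, recipient, setting (Marcus / Keiko / on the roof) with some other thing — fact (2) has the portrait there. Refuted.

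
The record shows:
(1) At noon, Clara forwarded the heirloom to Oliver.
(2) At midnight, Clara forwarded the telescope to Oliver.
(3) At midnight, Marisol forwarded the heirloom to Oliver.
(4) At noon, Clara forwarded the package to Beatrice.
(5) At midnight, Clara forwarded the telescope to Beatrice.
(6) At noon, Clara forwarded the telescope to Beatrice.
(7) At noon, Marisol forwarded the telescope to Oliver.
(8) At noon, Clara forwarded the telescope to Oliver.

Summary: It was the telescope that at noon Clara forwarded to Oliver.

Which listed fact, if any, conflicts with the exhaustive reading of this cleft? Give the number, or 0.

Focus of the cleft: "the telescope" (the thing). Presupposed background: same agent, recipient, setting (Clara / Oliver / at noon).
The exhaustive reading says no other thing fits that background.
But fact (1) also has same agent, recipient, setting (Clara / Oliver / at noon), with thing = the heirloom — so the exhaustive reading fails.

1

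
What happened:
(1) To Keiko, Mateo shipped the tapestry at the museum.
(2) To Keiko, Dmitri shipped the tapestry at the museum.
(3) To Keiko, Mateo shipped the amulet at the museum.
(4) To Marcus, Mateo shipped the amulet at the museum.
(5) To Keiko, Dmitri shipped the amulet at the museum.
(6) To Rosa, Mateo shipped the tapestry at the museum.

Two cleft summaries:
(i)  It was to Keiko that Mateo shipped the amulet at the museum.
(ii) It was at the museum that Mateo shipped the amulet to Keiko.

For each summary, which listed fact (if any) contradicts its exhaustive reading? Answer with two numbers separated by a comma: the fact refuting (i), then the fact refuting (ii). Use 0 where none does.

4, 0

(i): focus "Keiko". Looking for same agent, thing, setting (Mateo / the amulet / at the museum) with some other recipient — fact (4) has Marcus there. Refuted.
(ii): focus "at the museum". No fact shares same agent, thing, recipient (Mateo / the amulet / Keiko) with a different setting. 0.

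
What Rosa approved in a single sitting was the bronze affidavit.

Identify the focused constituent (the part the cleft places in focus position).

In a pseudo-cleft "What ... was X", the post-copular constituent X is the focus.
Here the focus is "the bronze affidavit". The backgrounded (presupposed) material includes "Rosa" and "in a single sitting".

the bronze affidavit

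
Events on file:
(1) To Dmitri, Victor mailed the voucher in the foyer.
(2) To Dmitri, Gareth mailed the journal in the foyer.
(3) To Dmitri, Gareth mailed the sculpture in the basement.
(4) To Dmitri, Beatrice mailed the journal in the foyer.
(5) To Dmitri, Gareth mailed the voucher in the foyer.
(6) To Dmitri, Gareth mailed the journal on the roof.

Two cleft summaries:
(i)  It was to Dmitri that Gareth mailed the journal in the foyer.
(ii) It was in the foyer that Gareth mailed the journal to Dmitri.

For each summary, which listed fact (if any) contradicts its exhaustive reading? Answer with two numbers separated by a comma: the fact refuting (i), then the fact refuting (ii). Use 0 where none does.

Summary (i) focuses "Dmitri" (the recipient); background Gareth as agent and the journal as thing and in the foyer as setting. No fact matches that background with a different recipient, so 0.
Summary (ii) focuses "in the foyer" (the setting); background Gareth as agent and the journal as thing and Dmitri as recipient. Fact (6) matches that background with setting = on the roof — refutes (ii).

0, 6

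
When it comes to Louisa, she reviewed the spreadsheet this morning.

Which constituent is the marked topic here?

Louisa

The construction explicitly marks "Louisa" as what the sentence is about — the topic.
The remainder of the clause is the comment (what is said about the topic).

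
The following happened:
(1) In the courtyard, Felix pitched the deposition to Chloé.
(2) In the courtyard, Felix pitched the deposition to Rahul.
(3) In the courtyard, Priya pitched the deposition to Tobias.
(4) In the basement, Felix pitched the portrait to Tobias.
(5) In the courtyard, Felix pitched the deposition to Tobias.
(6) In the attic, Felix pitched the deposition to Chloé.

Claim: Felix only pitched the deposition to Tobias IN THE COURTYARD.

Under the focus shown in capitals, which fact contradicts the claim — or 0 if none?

0

Focus (in capitals) is "in the courtyard" — the setting. "Only" excludes alternative settings while holding fixed Felix as agent and the deposition as thing and Tobias as recipient.
No fact matches Felix as agent and the deposition as thing and Tobias as recipient with a different setting — every other fact differs on at least one backgrounded slot. So no fact refutes it.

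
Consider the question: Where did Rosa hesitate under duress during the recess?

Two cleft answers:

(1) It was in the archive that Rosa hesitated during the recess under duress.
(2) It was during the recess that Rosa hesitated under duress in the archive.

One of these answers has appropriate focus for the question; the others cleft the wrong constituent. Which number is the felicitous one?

1

The question word "where" targets the location.
Option (1) clefts "in the archive" — that matches what the question asks about.
Option (2) clefts "during the recess" — the time, not what was asked.
So the congruent reply is (1).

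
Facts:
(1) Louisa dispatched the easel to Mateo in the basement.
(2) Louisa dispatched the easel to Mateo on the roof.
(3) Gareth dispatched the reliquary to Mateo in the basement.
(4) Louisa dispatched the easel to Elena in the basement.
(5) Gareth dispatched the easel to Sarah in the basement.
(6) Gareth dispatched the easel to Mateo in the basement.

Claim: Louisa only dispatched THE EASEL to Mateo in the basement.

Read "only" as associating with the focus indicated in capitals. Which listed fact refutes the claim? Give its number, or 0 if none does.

The capitals mark "the easel" as focus. So "only" rules out other things, with the rest (Louisa as agent and Mateo as recipient and in the basement as setting) as background.
No fact matches Louisa as agent and Mateo as recipient and in the basement as setting with a different thing — every other fact differs on at least one backgrounded slot. So no fact refutes it.

0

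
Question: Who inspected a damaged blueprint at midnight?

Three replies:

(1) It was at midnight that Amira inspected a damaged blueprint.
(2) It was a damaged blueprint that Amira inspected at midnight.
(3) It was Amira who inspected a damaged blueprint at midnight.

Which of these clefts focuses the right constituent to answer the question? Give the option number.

The question word "who" targets the subject (agent).
Option (1) clefts "at midnight" — the time, not what was asked.
Option (2) clefts "a damaged blueprint" — the direct object, not what was asked.
Option (3) clefts "Amira" — that matches what the question asks about.
So the congruent reply is (3).

3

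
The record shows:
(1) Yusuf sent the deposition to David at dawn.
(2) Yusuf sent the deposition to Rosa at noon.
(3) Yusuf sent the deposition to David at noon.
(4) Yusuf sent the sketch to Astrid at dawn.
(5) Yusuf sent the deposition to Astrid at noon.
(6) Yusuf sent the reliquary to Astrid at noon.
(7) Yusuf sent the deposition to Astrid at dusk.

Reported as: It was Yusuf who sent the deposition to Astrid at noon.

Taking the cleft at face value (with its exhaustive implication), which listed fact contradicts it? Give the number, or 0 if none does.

The cleft puts "Yusuf" in focus and presupposes the open proposition with same thing, recipient, setting (the deposition / Astrid / at noon).
Exhaustivity: Yusuf is the only agent satisfying that background.
Every other fact differs from the presupposition on some backgrounded slot, so none challenges the exhaustivity.

0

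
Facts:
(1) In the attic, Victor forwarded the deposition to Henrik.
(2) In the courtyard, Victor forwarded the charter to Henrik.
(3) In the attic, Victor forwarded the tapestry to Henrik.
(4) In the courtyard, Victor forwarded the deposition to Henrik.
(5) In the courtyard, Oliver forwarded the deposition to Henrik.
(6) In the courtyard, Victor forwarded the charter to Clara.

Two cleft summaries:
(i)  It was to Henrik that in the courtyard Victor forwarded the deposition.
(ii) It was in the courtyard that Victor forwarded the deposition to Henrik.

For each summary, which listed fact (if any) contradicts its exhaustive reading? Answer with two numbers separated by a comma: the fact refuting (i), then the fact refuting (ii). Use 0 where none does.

0, 1

Summary (i) focuses "Henrik" (the recipient); background same agent, thing, setting (Victor / the deposition / in the courtyard). No fact matches that background with a different recipient, so 0.
Summary (ii) focuses "in the courtyard" (the setting); background same agent, thing, recipient (Victor / the deposition / Henrik). Fact (1) matches that background with setting = in the attic — refutes (ii).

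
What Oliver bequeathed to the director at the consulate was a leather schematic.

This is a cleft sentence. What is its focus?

a leather schematic

In a pseudo-cleft "What ... was X", the post-copular constituent X is the focus.
Here the focus is "a leather schematic". The backgrounded (presupposed) material includes "Oliver", "to the director" and "at the consulate".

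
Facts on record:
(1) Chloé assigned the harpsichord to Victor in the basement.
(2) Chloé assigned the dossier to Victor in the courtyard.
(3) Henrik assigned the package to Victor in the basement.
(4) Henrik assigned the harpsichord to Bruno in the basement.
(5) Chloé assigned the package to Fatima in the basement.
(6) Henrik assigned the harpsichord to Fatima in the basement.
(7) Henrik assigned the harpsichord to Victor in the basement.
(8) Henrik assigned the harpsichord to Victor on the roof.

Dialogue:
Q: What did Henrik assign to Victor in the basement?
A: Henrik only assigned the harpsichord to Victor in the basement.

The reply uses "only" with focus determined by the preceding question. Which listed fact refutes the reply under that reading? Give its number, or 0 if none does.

Answering "What did ...?" puts focus on the thing — here, "the harpsichord".
So "only" ranges over things; the rest (agent = Henrik, recipient = Victor, setting = in the basement) is presupposed.
Fact (3) shares the background with a different thing (the package) — counterexample.
(Fact (4) would refute a reading with focus on the recipient — but that is not what the question asks.)

3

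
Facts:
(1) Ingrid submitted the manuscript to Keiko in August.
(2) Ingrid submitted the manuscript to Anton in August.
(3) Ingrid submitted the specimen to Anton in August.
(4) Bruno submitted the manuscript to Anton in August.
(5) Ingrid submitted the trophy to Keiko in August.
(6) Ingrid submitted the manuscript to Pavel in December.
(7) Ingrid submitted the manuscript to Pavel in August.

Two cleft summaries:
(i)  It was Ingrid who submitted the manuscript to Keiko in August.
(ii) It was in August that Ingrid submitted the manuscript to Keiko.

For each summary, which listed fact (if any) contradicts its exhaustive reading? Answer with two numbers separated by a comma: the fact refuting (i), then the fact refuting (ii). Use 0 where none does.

Summary (i) focuses "Ingrid" (the agent); background same thing, recipient, setting (the manuscript / Keiko / in August). No fact matches that background with a different agent, so 0.
Summary (ii) focuses "in August" (the setting); background same agent, thing, recipient (Ingrid / the manuscript / Keiko). No fact matches that background with a different setting, so 0.

0, 0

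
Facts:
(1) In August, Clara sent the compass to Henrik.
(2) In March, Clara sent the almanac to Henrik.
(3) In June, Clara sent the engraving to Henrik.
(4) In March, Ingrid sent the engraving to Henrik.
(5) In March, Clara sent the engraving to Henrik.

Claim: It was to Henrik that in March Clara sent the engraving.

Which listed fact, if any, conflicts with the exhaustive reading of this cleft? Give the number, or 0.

0

The cleft puts "Henrik" in focus and presupposes the open proposition with Clara as agent and the engraving as thing and in March as setting.
The exhaustive reading says no other recipient fits that background.
Every other fact differs from the presupposition on some backgrounded slot, so none challenges the exhaustivity.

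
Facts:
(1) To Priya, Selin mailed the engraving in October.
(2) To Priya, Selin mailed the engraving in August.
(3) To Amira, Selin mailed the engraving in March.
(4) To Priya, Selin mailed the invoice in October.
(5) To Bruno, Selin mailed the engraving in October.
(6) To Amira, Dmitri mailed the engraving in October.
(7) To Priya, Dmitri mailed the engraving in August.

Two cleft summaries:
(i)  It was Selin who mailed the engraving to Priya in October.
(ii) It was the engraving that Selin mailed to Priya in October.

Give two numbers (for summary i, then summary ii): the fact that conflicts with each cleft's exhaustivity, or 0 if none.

0, 4

(i): focus "Selin". No fact shares same thing, recipient, setting (the engraving / Priya / in October) with a different agent. 0.
(ii): focus "the engraving". Looking for same agent, recipient, setting (Selin / Priya / in October) with some other thing — fact (4) has the invoice there. Refuted.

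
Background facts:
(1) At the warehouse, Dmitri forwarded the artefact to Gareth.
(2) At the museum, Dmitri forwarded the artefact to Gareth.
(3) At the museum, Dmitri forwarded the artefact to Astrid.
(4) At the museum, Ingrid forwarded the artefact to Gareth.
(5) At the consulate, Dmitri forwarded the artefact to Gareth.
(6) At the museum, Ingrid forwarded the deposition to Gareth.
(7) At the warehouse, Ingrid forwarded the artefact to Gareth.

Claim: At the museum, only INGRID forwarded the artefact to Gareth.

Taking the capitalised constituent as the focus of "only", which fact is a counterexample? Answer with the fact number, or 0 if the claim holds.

The capitals mark "Ingrid" as focus. So "only" rules out other agents, with the rest (same thing, recipient, setting (the artefact / Gareth / at the museum)) as background.
Fact (2) matches on same thing, recipient, setting (the artefact / Gareth / at the museum), but has agent = Dmitri instead. That refutes the claim.

2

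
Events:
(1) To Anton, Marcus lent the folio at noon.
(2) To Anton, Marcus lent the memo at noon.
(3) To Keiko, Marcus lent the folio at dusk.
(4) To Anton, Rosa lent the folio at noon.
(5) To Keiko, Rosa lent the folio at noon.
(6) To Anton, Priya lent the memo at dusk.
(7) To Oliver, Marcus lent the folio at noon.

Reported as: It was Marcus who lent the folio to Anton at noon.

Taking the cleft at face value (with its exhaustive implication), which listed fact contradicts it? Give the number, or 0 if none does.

Focus of the cleft: "Marcus" (the agent). Presupposed background: same thing, recipient, setting (the folio / Anton / at noon).
Exhaustivity: Marcus is the only agent satisfying that background.
But fact (4) also has same thing, recipient, setting (the folio / Anton / at noon), with agent = Rosa — so the exhaustive reading fails.

4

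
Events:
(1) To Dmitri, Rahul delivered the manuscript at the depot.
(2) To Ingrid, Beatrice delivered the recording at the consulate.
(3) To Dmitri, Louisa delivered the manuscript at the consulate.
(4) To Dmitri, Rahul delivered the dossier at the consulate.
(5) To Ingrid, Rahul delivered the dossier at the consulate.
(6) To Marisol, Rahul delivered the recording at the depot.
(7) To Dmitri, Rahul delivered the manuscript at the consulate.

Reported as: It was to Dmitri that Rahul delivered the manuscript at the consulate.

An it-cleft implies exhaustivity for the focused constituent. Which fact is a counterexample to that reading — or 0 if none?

0

The cleft puts "Dmitri" in focus and presupposes the open proposition with agent = Rahul, thing = the manuscript, setting = at the consulate.
Exhaustivity: Dmitri is the only recipient satisfying that background.
No listed fact matches the background with a different recipient. Exhaustivity holds.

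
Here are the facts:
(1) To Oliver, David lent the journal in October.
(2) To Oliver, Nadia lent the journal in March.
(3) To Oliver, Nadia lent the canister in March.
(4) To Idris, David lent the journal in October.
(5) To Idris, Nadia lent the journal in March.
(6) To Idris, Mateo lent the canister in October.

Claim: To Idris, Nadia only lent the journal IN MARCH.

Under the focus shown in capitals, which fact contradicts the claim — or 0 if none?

The capitals mark "in March" as focus. So "only" rules out other settings, with the rest (same agent, thing, recipient (Nadia / the journal / Idris)) as background.
No fact matches same agent, thing, recipient (Nadia / the journal / Idris) with a different setting — every other fact differs on at least one backgrounded slot. So no fact refutes it.

0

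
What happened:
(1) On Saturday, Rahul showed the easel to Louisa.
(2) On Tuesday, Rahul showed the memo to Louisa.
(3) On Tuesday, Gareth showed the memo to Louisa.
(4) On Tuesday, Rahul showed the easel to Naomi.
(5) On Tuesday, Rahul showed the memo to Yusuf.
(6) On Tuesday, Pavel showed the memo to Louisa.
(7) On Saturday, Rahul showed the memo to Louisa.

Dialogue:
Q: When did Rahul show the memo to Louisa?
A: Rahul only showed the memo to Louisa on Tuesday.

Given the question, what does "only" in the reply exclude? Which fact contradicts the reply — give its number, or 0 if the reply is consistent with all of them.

The question "When did ...?" targets the setting, so in the reply the focus falls on "on Tuesday".
"Only" then excludes alternative settings while the background — same agent, thing, recipient (Rahul / the memo / Louisa) — is held fixed.
Fact (7) shares the background with a different setting (on Saturday) — counterexample.
(Fact (5) would refute a reading with focus on the recipient — but that is not what the question asks.)

7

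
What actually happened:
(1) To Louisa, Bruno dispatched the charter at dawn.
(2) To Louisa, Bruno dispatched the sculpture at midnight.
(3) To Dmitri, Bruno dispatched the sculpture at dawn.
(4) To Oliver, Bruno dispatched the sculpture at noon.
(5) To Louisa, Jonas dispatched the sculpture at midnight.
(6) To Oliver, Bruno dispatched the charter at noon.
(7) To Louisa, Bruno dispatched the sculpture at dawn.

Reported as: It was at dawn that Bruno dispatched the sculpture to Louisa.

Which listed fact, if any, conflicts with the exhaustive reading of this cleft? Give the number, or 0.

2

Focus of the cleft: "at dawn" (the setting). Presupposed background: Bruno as agent and the sculpture as thing and Louisa as recipient.
Exhaustivity: at dawn is the only setting satisfying that background.
But fact (2) also has Bruno as agent and the sculpture as thing and Louisa as recipient, with setting = at midnight — so the exhaustive reading fails.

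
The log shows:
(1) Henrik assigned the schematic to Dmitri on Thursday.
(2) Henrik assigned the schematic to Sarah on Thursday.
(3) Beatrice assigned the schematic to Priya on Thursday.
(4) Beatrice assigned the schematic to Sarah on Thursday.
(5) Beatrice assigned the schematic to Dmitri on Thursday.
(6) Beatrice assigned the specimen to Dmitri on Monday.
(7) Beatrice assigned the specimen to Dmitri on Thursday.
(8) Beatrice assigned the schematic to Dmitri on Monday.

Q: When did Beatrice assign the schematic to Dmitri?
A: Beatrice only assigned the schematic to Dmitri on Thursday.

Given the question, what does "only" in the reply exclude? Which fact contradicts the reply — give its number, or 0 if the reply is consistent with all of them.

8

The question "When did ...?" targets the setting, so in the reply the focus falls on "on Thursday".
So "only" ranges over settings; the rest (agent = Beatrice, thing = the schematic, recipient = Dmitri) is presupposed.
Fact (8) shares the background with a different setting (on Monday) — counterexample.
(Fact (7) would refute a reading with focus on the thing — but that is not what the question asks.)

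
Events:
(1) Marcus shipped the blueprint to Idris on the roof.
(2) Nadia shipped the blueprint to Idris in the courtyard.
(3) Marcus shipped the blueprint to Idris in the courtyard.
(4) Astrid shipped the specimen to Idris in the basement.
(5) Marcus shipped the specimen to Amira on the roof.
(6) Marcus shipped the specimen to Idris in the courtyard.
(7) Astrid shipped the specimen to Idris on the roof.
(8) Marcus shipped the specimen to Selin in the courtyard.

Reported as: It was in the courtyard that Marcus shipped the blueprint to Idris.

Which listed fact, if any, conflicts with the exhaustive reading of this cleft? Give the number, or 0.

The cleft puts "in the courtyard" in focus and presupposes the open proposition with same agent, thing, recipient (Marcus / the blueprint / Idris).
The exhaustive reading says no other setting fits that background.
But fact (1) also has same agent, thing, recipient (Marcus / the blueprint / Idris), with setting = on the roof — so the exhaustive reading fails.

1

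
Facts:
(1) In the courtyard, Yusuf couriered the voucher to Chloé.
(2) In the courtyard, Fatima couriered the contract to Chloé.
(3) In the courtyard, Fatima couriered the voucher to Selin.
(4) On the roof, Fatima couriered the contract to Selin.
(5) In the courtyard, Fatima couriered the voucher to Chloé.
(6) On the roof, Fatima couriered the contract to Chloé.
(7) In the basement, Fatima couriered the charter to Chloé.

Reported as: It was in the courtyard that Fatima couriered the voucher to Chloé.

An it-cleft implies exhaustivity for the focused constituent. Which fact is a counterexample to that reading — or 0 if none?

0

The cleft puts "in the courtyard" in focus and presupposes the open proposition with agent = Fatima, thing = the voucher, recipient = Chloé.
The exhaustive reading says no other setting fits that background.
Every other fact differs from the presupposition on some backgrounded slot, so none challenges the exhaustivity.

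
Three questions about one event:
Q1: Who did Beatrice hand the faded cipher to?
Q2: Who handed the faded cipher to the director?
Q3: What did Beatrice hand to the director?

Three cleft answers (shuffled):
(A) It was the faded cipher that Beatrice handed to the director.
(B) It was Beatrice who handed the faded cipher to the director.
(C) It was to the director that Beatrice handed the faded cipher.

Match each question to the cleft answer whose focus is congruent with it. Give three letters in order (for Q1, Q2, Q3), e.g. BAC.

CBA

Q1 asks about the recipient; cleft (C) focuses "to the director", which is the recipient — so Q1 → C.
Q2 asks about the subject (agent); cleft (B) focuses "Beatrice", which is the subject (agent) — so Q2 → B.
Q3 asks about the direct object; cleft (A) focuses "the faded cipher", which is the direct object — so Q3 → A.
Mapping: Q1→C, Q2→B, Q3→A.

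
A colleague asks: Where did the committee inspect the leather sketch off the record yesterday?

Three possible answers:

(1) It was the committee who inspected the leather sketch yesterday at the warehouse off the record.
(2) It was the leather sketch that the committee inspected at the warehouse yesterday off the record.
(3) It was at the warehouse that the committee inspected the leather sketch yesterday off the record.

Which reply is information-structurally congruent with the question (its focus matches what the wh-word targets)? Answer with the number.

The question word "where" targets the location.
Option (1) clefts "the committee" — the subject (agent), not what was asked.
Option (2) clefts "the leather sketch" — the direct object, not what was asked.
Option (3) clefts "at the warehouse" — that matches what the question asks about.
So the congruent reply is (3).

3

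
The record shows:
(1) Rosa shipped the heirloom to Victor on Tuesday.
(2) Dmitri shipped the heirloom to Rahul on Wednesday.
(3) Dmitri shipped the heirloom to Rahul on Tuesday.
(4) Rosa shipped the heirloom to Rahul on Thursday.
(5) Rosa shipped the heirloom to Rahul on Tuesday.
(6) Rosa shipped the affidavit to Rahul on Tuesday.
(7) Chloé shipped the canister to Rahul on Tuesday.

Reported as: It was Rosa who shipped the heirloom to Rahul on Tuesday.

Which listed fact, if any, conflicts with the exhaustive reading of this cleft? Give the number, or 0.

The cleft puts "Rosa" in focus and presupposes the open proposition with the heirloom as thing and Rahul as recipient and on Tuesday as setting.
The exhaustive reading says no other agent fits that background.
Fact (3) shares the background but with agent = Dmitri; exhaustivity is violated.

3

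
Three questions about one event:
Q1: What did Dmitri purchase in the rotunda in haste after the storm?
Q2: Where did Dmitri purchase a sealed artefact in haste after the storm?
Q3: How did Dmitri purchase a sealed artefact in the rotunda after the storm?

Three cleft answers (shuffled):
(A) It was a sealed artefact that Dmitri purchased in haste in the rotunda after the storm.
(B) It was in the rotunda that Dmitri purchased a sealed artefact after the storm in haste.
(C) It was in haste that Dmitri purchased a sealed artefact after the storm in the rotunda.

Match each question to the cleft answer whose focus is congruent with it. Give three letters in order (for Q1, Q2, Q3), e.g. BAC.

Q1 asks about the direct object; cleft (A) focuses "a sealed artefact", which is the direct object — so Q1 → A.
Q2 asks about the location; cleft (B) focuses "in the rotunda", which is the location — so Q2 → B.
Q3 asks about the manner; cleft (C) focuses "in haste", which is the manner — so Q3 → C.
Mapping: Q1→A, Q2→B, Q3→C.

ABC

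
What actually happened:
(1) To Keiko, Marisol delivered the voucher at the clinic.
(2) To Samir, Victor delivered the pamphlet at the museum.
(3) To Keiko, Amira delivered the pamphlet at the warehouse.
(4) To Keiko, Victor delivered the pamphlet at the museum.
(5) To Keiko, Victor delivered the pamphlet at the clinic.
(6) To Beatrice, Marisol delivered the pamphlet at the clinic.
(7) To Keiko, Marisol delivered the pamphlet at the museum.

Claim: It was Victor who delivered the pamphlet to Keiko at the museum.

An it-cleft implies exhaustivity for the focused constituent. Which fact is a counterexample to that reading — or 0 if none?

Focus of the cleft: "Victor" (the agent). Presupposed background: thing = the pamphlet, recipient = Keiko, setting = at the museum.
Exhaustivity: Victor is the only agent satisfying that background.
Fact (7) shares the background but with agent = Marisol; exhaustivity is violated.

7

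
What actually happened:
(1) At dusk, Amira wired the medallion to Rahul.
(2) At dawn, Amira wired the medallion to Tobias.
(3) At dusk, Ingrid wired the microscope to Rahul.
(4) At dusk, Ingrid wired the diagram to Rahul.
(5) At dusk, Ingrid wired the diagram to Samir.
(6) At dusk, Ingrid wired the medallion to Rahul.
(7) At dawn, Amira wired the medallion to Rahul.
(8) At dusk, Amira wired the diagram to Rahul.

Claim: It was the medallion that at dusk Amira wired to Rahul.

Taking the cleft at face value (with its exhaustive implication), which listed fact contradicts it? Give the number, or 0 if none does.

The cleft puts "the medallion" in focus and presupposes the open proposition with agent = Amira, recipient = Rahul, setting = at dusk.
Exhaustivity: the medallion is the only thing satisfying that background.
But fact (8) also has agent = Amira, recipient = Rahul, setting = at dusk, with thing = the diagram — so the exhaustive reading fails.

8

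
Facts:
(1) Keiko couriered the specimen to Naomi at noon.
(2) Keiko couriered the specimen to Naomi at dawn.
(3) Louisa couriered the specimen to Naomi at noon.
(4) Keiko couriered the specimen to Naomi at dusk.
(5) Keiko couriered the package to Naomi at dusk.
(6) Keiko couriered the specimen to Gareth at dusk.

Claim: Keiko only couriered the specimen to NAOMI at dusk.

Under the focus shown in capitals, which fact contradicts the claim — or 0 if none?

6

The capitals mark "Naomi" as focus. So "only" rules out other recipients, with the rest (same agent, thing, setting (Keiko / the specimen / at dusk)) as background.
Fact (6) matches on same agent, thing, setting (Keiko / the specimen / at dusk), but has recipient = Gareth instead. That refutes the claim.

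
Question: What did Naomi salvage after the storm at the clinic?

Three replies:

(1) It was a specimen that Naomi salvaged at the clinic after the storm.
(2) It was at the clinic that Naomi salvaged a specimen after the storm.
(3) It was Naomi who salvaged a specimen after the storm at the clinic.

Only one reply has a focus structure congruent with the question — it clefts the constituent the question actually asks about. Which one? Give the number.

The question word "what" targets the direct object.
Option (1) clefts "a specimen" — that matches what the question asks about.
Option (2) clefts "at the clinic" — the location, not what was asked.
Option (3) clefts "Naomi" — the subject (agent), not what was asked.
So the congruent reply is (1).

1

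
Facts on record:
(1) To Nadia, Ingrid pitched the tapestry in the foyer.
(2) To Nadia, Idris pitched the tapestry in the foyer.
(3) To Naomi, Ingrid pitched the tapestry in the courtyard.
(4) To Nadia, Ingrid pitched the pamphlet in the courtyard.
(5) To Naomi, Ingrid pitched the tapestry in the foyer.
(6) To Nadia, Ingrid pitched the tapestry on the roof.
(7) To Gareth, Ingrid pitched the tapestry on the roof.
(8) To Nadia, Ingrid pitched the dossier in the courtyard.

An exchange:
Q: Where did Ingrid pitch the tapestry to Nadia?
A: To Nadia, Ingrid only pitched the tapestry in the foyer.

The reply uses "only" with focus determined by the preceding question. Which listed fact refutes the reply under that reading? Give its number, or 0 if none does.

6

Answering "Where did ...?" puts focus on the setting — here, "in the foyer".
"Only" then excludes alternative settings while the background — Ingrid as agent and the tapestry as thing and Nadia as recipient — is held fixed.
Fact (6) keeps Ingrid as agent and the tapestry as thing and Nadia as recipient but has setting = on the roof; that refutes the reply.
(Fact (5) would refute a reading with focus on the recipient — but that is not what the question asks.)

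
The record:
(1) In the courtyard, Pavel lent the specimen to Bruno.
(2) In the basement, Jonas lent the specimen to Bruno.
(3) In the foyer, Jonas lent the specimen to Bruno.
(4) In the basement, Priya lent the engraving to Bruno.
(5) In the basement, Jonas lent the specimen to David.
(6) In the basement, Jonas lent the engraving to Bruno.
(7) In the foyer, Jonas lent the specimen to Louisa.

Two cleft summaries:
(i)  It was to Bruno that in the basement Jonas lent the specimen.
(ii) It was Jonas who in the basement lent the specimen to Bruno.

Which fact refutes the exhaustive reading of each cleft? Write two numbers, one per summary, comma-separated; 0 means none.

Summary (i) focuses "Bruno" (the recipient); background agent = Jonas, thing = the specimen, setting = in the basement. Fact (5) matches that background with recipient = David — refutes (i).
Summary (ii) focuses "Jonas" (the agent); background thing = the specimen, recipient = Bruno, setting = in the basement. No fact matches that background with a different agent, so 0.

5, 0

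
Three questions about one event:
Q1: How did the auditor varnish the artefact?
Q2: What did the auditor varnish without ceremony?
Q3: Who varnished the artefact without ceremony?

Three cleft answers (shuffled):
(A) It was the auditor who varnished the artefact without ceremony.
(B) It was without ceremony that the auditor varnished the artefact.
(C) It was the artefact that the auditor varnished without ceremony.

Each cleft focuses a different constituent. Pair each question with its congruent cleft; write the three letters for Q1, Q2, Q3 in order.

Q1 asks about the manner; cleft (B) focuses "without ceremony", which is the manner — so Q1 → B.
Q2 asks about the direct object; cleft (C) focuses "the artefact", which is the direct object — so Q2 → C.
Q3 asks about the subject (agent); cleft (A) focuses "the auditor", which is the subject (agent) — so Q3 → A.
Mapping: Q1→B, Q2→C, Q3→A.

BCA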